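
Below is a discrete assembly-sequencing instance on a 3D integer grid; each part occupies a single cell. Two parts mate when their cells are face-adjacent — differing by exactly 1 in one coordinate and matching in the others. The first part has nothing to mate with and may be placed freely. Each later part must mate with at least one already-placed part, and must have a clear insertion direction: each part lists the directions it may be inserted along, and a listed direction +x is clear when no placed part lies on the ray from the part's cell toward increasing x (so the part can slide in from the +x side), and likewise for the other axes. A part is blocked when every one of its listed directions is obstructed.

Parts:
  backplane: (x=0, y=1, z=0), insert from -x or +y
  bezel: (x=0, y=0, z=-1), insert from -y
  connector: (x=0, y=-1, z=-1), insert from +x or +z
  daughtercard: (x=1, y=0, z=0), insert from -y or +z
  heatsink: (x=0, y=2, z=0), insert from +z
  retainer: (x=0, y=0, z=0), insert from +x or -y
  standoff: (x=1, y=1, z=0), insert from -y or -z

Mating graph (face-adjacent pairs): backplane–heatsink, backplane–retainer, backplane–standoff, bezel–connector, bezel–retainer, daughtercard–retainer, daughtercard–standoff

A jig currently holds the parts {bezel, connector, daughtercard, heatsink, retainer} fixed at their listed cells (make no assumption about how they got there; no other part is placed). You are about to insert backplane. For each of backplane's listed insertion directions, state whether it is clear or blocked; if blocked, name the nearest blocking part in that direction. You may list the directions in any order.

+y: blocked by heatsink; -x: clear

-x: ray from backplane(0, 1, 0) has no placed part ⇒ clear
+y: nearest on ray is heatsink@(0, 2, 0) ⇒ blocked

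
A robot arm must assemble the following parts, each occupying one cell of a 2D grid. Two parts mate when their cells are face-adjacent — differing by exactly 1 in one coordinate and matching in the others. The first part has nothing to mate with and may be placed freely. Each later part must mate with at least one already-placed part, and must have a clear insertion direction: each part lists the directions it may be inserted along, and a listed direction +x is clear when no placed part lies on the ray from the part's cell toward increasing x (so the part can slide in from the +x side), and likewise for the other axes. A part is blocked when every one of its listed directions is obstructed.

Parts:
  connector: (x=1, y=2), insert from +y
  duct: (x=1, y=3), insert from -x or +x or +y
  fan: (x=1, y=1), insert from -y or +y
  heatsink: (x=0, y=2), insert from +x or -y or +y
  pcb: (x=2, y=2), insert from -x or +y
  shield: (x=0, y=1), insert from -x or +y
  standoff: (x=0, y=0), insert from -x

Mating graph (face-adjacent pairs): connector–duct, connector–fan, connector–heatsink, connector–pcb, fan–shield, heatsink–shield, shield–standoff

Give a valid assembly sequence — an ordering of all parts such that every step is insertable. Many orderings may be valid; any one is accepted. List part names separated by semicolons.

1. pcb@(2, 2) [-x clear] — {pcb}
2. connector@(1, 2) [+y clear] — {connector, pcb}
3. fan@(1, 1) [-y clear] — {connector, fan, pcb}
4. duct@(1, 3) [-x clear] — {connector, duct, fan, pcb}
5. heatsink@(0, 2) [-y clear] — {connector, duct, fan, heatsink, pcb}
6. shield@(0, 1) [-x clear] — {connector, duct, fan, heatsink, pcb, shield}
7. standoff@(0, 0) [-x clear] — {connector, duct, fan, heatsink, pcb, shield, standoff}

pcb; connector; fan; duct; heatsink; shield; standoff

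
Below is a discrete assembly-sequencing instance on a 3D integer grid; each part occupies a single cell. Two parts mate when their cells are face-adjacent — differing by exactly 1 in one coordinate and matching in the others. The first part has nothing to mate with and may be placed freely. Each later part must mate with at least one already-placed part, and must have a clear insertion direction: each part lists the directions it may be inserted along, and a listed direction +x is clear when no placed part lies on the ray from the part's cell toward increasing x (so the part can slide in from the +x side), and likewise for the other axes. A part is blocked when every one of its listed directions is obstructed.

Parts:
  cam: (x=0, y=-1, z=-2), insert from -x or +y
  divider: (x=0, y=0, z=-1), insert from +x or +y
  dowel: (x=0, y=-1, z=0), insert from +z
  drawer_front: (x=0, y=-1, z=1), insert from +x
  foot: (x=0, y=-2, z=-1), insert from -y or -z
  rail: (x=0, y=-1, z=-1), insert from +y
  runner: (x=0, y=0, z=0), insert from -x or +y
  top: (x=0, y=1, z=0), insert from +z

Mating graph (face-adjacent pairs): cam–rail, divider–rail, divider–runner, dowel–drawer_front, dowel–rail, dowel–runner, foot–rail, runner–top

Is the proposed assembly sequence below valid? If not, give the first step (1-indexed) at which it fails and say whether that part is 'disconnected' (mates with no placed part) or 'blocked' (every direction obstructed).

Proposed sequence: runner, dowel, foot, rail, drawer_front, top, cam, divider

1. runner@(0, 0, 0) [-x clear] — {runner}
2. dowel@(0, -1, 0) [+z clear] — {dowel, runner}
3. foot@(0, -2, -1) — no placed neighbour ⇒ disconnected

Invalid at step 3 (disconnected)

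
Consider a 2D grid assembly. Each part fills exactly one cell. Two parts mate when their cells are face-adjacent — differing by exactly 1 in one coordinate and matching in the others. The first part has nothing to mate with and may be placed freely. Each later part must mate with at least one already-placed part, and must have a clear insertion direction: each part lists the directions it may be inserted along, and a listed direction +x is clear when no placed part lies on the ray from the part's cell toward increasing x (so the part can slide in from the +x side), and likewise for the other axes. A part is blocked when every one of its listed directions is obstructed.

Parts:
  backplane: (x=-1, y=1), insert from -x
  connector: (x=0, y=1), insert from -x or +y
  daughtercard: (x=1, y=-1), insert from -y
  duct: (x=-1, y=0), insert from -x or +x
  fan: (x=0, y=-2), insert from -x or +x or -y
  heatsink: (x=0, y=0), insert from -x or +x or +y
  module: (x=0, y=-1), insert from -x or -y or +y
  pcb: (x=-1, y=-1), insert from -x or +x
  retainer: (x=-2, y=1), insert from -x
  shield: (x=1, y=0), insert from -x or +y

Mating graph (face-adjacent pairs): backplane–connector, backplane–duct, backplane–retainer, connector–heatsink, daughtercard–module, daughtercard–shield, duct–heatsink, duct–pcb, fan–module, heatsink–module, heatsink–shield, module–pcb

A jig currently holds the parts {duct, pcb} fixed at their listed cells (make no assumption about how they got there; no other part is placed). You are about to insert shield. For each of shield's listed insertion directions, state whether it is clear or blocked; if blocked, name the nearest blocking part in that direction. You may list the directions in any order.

-x: nearest on ray is duct@(-1, 0) ⇒ blocked
+y: ray from shield(1, 0) has no placed part ⇒ clear

+y: clear; -x: blocked by duct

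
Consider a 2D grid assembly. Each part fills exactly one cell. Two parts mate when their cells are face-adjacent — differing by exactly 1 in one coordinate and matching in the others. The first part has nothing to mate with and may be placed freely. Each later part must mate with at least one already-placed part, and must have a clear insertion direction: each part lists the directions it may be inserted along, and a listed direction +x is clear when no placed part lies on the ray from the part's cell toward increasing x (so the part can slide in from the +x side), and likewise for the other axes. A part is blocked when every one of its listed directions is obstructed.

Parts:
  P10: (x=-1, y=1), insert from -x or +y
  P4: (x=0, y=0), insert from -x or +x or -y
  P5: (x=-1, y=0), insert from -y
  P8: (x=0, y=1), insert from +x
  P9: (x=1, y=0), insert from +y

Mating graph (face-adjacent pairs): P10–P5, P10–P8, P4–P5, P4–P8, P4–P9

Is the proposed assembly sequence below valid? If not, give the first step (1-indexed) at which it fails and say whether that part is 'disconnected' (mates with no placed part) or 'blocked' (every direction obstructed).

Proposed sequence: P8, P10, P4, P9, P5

Valid

1. P8@(0, 1) [+x clear] — {P8}
2. P10@(-1, 1) [-x clear] — {P10, P8}
3. P4@(0, 0) [-x clear] — {P10, P4, P8}
4. P9@(1, 0) [+y clear] — {P10, P4, P8, P9}
5. P5@(-1, 0) [-y clear] — {P10, P4, P5, P8, P9}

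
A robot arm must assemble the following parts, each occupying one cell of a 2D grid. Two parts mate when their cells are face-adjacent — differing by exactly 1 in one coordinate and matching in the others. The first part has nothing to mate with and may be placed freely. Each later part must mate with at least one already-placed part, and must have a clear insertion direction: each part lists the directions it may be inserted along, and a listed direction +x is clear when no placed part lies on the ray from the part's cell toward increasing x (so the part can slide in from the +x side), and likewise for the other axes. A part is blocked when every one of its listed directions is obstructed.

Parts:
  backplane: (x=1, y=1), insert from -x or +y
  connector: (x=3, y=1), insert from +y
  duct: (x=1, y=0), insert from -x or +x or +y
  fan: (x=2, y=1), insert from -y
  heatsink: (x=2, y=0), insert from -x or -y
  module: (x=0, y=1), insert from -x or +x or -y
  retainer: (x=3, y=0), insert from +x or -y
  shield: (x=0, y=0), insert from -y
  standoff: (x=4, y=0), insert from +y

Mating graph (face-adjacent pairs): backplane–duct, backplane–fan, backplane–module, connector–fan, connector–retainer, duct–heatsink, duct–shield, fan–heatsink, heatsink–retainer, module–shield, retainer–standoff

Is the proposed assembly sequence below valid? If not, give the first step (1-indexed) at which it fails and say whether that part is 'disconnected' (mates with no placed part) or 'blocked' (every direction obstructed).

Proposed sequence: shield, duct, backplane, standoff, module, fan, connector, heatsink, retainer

Invalid at step 4 (disconnected)

1. shield@(0, 0) [-y clear] — {shield}
2. duct@(1, 0) [+x clear] — {duct, shield}
3. backplane@(1, 1) [-x clear] — {backplane, duct, shield}
4. standoff@(4, 0) — no placed neighbour ⇒ disconnected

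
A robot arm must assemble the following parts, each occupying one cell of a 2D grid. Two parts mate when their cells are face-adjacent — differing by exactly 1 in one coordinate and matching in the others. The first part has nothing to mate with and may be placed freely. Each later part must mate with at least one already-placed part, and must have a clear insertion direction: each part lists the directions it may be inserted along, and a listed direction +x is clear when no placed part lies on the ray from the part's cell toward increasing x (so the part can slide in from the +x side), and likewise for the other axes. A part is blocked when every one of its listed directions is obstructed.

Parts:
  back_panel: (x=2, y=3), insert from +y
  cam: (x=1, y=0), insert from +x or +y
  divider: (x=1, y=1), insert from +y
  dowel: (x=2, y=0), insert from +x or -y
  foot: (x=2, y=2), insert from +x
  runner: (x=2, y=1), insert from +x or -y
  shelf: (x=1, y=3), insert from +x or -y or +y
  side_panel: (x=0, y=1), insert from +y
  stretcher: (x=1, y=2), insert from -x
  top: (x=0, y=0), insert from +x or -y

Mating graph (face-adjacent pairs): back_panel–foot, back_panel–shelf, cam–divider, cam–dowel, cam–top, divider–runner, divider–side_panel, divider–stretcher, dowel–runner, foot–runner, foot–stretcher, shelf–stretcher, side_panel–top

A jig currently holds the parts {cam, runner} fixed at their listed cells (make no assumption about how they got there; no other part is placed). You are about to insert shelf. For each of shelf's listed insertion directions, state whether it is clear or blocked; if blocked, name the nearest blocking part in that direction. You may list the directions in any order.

+x: ray from shelf(1, 3) has no placed part ⇒ clear
-y: nearest on ray is cam@(1, 0) ⇒ blocked
+y: ray from shelf(1, 3) has no placed part ⇒ clear

+x: clear; +y: clear; -y: blocked by cam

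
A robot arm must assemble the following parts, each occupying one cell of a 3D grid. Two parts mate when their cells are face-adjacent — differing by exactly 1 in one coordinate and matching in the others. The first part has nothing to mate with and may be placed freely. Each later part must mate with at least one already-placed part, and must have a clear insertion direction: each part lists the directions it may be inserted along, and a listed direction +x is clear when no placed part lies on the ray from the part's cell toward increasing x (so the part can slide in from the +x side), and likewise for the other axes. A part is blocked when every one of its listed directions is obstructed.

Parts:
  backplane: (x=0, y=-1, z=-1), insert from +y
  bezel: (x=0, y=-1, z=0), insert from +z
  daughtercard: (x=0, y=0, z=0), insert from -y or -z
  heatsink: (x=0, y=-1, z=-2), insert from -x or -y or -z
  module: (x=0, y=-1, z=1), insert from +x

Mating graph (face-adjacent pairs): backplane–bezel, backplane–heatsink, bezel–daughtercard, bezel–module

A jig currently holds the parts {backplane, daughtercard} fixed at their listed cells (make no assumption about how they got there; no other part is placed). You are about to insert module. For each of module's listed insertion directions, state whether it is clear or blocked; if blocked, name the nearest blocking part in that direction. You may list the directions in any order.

+x: ray from module(0, -1, 1) has no placed part ⇒ clear

+x: clear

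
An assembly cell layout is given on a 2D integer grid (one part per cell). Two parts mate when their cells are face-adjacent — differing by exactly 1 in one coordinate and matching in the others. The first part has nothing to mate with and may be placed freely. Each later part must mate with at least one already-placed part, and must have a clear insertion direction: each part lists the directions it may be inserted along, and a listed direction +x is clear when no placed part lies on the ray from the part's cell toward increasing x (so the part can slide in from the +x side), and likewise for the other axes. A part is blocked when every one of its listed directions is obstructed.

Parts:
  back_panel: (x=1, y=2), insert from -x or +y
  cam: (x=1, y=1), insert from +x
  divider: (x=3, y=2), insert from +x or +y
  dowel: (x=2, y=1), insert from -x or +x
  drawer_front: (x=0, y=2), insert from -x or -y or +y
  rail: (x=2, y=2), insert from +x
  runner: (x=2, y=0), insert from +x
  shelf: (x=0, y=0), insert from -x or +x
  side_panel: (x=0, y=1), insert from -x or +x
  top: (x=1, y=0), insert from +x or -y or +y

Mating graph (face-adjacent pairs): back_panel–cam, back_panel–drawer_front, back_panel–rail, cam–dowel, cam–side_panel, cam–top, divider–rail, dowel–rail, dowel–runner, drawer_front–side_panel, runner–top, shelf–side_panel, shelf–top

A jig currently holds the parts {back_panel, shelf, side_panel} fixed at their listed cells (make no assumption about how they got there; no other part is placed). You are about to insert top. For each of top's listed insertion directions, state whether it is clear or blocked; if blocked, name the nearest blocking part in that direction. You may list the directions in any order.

+x: ray from top(1, 0) has no placed part ⇒ clear
-y: ray from top(1, 0) has no placed part ⇒ clear
+y: nearest on ray is back_panel@(1, 2) ⇒ blocked

+x: clear; +y: blocked by back_panel; -y: clear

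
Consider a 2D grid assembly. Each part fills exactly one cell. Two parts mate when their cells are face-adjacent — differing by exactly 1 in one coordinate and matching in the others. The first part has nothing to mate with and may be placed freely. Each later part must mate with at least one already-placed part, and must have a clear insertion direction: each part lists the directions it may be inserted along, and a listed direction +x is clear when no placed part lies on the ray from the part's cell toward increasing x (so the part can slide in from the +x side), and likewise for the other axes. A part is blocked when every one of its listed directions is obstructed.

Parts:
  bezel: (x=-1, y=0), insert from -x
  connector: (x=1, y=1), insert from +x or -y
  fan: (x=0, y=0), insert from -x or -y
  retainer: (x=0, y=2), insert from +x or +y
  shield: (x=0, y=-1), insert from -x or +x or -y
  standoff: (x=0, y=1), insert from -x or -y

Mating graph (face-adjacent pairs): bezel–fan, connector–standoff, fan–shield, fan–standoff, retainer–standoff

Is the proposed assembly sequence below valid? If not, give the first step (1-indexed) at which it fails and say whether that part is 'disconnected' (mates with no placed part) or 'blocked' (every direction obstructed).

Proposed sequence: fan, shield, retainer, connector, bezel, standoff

Invalid at step 3 (disconnected)

1. fan@(0, 0) [-x clear] — {fan}
2. shield@(0, -1) [-x clear] — {fan, shield}
3. retainer@(0, 2) — no placed neighbour ⇒ disconnected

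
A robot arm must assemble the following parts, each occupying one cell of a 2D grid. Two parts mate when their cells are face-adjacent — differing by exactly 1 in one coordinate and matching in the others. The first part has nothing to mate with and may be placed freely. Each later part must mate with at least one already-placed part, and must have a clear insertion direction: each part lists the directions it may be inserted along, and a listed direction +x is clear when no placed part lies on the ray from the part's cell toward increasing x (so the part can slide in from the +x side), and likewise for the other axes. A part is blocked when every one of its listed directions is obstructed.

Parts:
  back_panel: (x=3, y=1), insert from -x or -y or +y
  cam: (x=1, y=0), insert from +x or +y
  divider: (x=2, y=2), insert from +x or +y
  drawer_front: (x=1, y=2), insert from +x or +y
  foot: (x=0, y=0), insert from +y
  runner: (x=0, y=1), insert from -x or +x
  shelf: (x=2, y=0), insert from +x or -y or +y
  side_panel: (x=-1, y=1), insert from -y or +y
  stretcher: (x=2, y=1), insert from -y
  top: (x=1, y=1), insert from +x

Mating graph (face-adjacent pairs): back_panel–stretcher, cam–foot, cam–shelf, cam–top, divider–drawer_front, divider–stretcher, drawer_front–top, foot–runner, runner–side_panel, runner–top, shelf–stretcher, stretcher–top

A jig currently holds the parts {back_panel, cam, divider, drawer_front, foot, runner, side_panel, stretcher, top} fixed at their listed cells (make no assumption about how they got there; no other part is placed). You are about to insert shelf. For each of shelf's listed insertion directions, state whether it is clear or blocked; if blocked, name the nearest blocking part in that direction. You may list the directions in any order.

+x: ray from shelf(2, 0) has no placed part ⇒ clear
-y: ray from shelf(2, 0) has no placed part ⇒ clear
+y: nearest on ray is stretcher@(2, 1) ⇒ blocked

+x: clear; +y: blocked by stretcher; -y: clear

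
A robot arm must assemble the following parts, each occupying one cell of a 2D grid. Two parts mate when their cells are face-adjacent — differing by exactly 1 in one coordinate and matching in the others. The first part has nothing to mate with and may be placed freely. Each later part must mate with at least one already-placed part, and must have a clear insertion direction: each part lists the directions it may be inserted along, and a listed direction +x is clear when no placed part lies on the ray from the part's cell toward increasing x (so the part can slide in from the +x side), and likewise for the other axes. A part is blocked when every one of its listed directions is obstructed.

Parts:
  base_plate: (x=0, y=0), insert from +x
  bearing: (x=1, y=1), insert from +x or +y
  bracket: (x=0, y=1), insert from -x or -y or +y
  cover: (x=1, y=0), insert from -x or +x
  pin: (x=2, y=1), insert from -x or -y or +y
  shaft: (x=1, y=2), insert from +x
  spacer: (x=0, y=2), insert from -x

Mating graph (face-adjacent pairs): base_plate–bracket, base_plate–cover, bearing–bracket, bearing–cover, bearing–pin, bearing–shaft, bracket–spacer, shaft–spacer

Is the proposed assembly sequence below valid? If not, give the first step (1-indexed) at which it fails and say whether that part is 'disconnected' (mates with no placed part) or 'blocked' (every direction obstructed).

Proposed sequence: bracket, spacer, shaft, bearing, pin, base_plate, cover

Valid

1. bracket@(0, 1) [-x clear] — {bracket}
2. spacer@(0, 2) [-x clear] — {bracket, spacer}
3. shaft@(1, 2) [+x clear] — {bracket, shaft, spacer}
4. bearing@(1, 1) [+x clear] — {bearing, bracket, shaft, spacer}
5. pin@(2, 1) [-y clear] — {bearing, bracket, pin, shaft, spacer}
6. base_plate@(0, 0) [+x clear] — {base_plate, bearing, bracket, pin, shaft, spacer}
7. cover@(1, 0) [+x clear] — {base_plate, bearing, bracket, cover, pin, shaft, spacer}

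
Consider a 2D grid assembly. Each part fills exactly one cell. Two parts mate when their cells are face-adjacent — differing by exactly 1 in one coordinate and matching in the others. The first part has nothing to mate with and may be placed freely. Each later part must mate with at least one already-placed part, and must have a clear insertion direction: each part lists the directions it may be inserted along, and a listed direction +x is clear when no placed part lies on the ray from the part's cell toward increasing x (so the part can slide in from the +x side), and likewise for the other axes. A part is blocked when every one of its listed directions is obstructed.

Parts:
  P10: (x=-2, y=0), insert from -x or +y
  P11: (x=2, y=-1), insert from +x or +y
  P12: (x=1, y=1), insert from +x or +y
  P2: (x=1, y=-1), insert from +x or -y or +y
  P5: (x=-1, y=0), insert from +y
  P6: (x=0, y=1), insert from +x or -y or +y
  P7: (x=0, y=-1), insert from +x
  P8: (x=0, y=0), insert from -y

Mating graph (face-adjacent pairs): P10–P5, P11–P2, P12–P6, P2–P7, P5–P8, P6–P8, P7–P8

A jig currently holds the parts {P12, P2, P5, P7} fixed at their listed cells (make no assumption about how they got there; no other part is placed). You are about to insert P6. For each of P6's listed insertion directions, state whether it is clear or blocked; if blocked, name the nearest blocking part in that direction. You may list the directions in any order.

+x: blocked by P12; +y: clear; -y: blocked by P7

+x: nearest on ray is P12@(1, 1) ⇒ blocked
-y: nearest on ray is P7@(0, -1) ⇒ blocked
+y: ray from P6(0, 1) has no placed part ⇒ clear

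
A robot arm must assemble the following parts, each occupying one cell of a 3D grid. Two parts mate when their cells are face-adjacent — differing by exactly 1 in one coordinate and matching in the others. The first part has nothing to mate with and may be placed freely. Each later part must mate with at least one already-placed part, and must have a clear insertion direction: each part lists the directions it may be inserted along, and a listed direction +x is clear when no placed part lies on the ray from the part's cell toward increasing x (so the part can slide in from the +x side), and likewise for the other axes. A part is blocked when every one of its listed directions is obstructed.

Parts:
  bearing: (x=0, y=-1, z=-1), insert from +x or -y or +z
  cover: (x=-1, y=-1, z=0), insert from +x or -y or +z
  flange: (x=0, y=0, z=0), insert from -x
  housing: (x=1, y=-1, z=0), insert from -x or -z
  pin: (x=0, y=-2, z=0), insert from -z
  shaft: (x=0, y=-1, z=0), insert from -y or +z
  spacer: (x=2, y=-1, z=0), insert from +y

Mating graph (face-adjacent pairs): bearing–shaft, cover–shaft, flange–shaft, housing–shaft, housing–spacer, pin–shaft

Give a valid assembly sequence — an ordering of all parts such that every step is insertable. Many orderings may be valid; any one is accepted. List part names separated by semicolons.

1. spacer@(2, -1, 0) [+y clear] — {spacer}
2. housing@(1, -1, 0) [-x clear] — {housing, spacer}
3. shaft@(0, -1, 0) [-y clear] — {housing, shaft, spacer}
4. bearing@(0, -1, -1) [+x clear] — {bearing, housing, shaft, spacer}
5. pin@(0, -2, 0) [-z clear] — {bearing, housing, pin, shaft, spacer}
6. flange@(0, 0, 0) [-x clear] — {bearing, flange, housing, pin, shaft, spacer}
7. cover@(-1, -1, 0) [-y clear] — {bearing, cover, flange, housing, pin, shaft, spacer}

spacer; housing; shaft; bearing; pin; flange; cover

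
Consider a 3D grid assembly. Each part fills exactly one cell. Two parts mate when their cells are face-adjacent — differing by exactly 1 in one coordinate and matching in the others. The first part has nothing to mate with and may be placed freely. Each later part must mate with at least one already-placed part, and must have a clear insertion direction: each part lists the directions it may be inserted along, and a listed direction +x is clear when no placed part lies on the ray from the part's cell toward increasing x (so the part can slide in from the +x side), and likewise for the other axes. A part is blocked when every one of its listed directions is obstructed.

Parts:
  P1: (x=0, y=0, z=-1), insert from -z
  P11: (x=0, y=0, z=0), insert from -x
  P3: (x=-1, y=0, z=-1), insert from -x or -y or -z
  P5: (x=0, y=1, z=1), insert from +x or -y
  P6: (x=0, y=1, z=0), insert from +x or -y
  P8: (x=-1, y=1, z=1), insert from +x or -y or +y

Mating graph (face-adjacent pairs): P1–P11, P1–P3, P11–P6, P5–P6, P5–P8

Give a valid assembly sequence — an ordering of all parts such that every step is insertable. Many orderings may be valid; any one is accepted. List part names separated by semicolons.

P6; P11; P1; P5; P8; P3

1. P6@(0, 1, 0) [+x clear] — {P6}
2. P11@(0, 0, 0) [-x clear] — {P11, P6}
3. P1@(0, 0, -1) [-z clear] — {P1, P11, P6}
4. P5@(0, 1, 1) [+x clear] — {P1, P11, P5, P6}
5. P8@(-1, 1, 1) [-y clear] — {P1, P11, P5, P6, P8}
6. P3@(-1, 0, -1) [-x clear] — {P1, P11, P3, P5, P6, P8}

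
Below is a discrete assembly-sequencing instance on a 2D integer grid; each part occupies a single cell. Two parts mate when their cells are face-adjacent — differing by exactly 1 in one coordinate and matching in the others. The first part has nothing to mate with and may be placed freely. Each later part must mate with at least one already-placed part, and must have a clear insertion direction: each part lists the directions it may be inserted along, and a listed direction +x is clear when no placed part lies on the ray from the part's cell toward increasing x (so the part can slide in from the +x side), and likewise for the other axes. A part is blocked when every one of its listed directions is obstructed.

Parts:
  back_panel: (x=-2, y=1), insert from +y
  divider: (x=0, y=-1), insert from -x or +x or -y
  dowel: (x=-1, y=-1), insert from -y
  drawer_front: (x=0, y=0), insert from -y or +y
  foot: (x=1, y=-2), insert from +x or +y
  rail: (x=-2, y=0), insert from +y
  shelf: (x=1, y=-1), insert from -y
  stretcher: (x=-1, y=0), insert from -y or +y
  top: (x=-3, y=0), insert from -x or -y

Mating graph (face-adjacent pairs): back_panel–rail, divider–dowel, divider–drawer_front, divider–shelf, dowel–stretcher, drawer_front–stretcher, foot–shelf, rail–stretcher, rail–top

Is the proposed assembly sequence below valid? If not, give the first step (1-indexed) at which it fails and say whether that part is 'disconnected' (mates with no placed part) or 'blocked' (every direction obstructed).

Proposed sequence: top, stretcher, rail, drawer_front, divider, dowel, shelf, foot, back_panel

Invalid at step 2 (disconnected)

1. top@(-3, 0) [-x clear] — {top}
2. stretcher@(-1, 0) — no placed neighbour ⇒ disconnected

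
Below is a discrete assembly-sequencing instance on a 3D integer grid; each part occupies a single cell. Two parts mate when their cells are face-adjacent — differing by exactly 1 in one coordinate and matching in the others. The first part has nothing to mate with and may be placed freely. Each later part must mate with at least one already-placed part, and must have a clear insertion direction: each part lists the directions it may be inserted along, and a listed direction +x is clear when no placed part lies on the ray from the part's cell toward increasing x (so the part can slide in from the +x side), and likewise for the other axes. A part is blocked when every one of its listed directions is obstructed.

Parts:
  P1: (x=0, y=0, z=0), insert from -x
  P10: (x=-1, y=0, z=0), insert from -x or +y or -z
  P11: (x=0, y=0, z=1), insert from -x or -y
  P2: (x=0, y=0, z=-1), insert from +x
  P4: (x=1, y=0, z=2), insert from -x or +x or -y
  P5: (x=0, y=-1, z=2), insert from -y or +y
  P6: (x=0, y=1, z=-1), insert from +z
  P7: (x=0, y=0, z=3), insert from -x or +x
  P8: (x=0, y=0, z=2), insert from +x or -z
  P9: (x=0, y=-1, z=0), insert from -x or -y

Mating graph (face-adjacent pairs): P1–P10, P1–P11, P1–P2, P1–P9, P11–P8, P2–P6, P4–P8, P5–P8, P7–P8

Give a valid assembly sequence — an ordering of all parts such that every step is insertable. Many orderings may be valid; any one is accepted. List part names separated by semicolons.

1. P11@(0, 0, 1) [-x clear] — {P11}
2. P1@(0, 0, 0) [-x clear] — {P1, P11}
3. P8@(0, 0, 2) [+x clear] — {P1, P11, P8}
4. P4@(1, 0, 2) [+x clear] — {P1, P11, P4, P8}
5. P5@(0, -1, 2) [-y clear] — {P1, P11, P4, P5, P8}
6. P7@(0, 0, 3) [-x clear] — {P1, P11, P4, P5, P7, P8}
7. P9@(0, -1, 0) [-x clear] — {P1, P11, P4, P5, P7, P8, P9}
8. P2@(0, 0, -1) [+x clear] — {P1, P11, P2, P4, P5, P7, P8, P9}
9. P10@(-1, 0, 0) [-x clear] — {P1, P10, P11, P2, P4, P5, P7, P8, P9}
10. P6@(0, 1, -1) [+z clear] — {P1, P10, P11, P2, P4, P5, P6, P7, P8, P9}

P11; P1; P8; P4; P5; P7; P9; P2; P10; P6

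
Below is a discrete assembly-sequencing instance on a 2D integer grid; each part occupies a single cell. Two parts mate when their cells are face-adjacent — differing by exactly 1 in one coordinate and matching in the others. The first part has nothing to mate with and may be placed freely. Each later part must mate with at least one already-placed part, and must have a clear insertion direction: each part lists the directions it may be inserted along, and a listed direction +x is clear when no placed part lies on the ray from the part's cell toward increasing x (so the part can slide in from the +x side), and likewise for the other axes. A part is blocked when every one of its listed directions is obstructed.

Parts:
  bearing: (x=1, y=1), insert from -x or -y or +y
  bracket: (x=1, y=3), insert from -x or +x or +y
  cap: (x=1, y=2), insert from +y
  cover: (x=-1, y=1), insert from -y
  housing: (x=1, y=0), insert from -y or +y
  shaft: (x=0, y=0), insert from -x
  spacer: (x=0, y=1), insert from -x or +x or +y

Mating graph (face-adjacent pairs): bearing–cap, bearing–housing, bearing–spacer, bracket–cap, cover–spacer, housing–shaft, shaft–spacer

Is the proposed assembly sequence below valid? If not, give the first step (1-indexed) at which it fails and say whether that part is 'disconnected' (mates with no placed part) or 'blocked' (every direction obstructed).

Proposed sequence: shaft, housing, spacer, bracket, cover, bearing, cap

Invalid at step 4 (disconnected)

1. shaft@(0, 0) [-x clear] — {shaft}
2. housing@(1, 0) [-y clear] — {housing, shaft}
3. spacer@(0, 1) [-x clear] — {housing, shaft, spacer}
4. bracket@(1, 3) — no placed neighbour ⇒ disconnected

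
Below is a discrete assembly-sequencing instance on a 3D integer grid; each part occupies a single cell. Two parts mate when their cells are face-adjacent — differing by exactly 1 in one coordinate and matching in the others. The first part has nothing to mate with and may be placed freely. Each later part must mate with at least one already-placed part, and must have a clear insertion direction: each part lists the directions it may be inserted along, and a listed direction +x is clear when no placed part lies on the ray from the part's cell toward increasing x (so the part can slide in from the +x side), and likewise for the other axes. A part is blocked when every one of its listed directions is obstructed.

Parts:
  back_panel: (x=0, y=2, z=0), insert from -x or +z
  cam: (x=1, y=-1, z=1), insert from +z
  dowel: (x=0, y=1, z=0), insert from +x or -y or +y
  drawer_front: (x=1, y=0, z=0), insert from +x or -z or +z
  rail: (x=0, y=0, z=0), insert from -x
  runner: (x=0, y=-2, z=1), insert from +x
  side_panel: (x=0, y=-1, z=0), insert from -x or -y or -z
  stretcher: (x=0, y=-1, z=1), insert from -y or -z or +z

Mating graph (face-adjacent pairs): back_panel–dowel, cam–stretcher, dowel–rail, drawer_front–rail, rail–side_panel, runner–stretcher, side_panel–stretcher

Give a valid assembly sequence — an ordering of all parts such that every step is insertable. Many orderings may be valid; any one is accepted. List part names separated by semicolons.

1. cam@(1, -1, 1) [+z clear] — {cam}
2. stretcher@(0, -1, 1) [-y clear] — {cam, stretcher}
3. side_panel@(0, -1, 0) [-x clear] — {cam, side_panel, stretcher}
4. rail@(0, 0, 0) [-x clear] — {cam, rail, side_panel, stretcher}
5. drawer_front@(1, 0, 0) [+x clear] — {cam, drawer_front, rail, side_panel, stretcher}
6. runner@(0, -2, 1) [+x clear] — {cam, drawer_front, rail, runner, side_panel, stretcher}
7. dowel@(0, 1, 0) [+x clear] — {cam, dowel, drawer_front, rail, runner, side_panel, stretcher}
8. back_panel@(0, 2, 0) [-x clear] — {back_panel, cam, dowel, drawer_front, rail, runner, side_panel, stretcher}

cam; stretcher; side_panel; rail; drawer_front; runner; dowel; back_panel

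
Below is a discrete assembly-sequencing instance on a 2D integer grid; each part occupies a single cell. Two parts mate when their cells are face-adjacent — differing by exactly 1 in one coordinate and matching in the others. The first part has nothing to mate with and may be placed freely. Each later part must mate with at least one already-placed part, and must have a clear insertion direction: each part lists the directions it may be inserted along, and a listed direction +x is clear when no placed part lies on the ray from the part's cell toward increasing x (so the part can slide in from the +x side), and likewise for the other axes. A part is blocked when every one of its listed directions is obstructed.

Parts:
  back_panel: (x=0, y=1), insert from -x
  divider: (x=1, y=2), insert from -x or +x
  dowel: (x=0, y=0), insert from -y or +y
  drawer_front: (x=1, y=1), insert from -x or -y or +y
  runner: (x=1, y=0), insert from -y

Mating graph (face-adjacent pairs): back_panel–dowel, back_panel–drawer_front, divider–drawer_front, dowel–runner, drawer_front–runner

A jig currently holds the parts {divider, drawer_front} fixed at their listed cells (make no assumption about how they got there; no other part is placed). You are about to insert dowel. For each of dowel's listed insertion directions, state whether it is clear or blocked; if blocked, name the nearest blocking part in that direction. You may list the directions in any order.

-y: ray from dowel(0, 0) has no placed part ⇒ clear
+y: ray from dowel(0, 0) has no placed part ⇒ clear

+y: clear; -y: clear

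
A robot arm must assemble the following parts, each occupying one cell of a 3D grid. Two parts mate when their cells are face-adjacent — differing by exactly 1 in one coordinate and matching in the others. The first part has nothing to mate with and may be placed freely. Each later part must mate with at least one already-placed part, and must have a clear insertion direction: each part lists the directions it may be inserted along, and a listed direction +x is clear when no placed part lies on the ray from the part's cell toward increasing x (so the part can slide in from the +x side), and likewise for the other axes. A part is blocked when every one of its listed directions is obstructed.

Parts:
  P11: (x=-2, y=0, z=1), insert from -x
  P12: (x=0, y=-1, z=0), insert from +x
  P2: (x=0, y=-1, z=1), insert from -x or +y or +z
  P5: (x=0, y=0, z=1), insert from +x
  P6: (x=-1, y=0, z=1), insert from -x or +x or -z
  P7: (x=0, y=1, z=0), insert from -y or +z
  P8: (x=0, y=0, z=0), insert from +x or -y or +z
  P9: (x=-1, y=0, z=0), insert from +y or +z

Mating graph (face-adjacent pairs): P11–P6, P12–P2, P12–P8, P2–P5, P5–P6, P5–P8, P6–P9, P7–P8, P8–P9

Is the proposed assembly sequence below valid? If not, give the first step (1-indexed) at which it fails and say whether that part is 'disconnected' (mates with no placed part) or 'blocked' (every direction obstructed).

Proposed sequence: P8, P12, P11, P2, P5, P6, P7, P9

1. P8@(0, 0, 0) [+x clear] — {P8}
2. P12@(0, -1, 0) [+x clear] — {P12, P8}
3. P11@(-2, 0, 1) — no placed neighbour ⇒ disconnected

Invalid at step 3 (disconnected)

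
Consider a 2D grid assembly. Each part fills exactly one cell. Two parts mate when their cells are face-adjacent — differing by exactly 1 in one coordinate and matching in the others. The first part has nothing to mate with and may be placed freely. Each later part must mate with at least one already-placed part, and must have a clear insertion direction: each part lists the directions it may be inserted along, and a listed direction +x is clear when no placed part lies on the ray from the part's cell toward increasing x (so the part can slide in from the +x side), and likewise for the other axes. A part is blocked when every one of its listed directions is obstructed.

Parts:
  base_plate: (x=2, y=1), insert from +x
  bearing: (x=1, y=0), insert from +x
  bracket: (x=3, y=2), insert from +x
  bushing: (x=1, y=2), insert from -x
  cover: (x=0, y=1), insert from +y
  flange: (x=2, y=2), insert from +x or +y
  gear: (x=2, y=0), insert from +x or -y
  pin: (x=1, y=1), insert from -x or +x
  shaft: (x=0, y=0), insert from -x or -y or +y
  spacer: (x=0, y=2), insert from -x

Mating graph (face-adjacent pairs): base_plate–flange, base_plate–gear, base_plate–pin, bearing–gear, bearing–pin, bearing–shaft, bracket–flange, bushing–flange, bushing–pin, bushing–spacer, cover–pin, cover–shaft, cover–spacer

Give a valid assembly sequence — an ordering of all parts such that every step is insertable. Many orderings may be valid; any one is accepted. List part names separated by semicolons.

1. bushing@(1, 2) [-x clear] — {bushing}
2. flange@(2, 2) [+x clear] — {bushing, flange}
3. base_plate@(2, 1) [+x clear] — {base_plate, bushing, flange}
4. pin@(1, 1) [-x clear] — {base_plate, bushing, flange, pin}
5. bearing@(1, 0) [+x clear] — {base_plate, bearing, bushing, flange, pin}
6. shaft@(0, 0) [-x clear] — {base_plate, bearing, bushing, flange, pin, shaft}
7. gear@(2, 0) [+x clear] — {base_plate, bearing, bushing, flange, gear, pin, shaft}
8. cover@(0, 1) [+y clear] — {base_plate, bearing, bushing, cover, flange, gear, pin, shaft}
9. spacer@(0, 2) [-x clear] — {base_plate, bearing, bushing, cover, flange, gear, pin, shaft, spacer}
10. bracket@(3, 2) [+x clear] — {base_plate, bearing, bracket, bushing, cover, flange, gear, pin, shaft, spacer}

bushing; flange; base_plate; pin; bearing; shaft; gear; cover; spacer; bracket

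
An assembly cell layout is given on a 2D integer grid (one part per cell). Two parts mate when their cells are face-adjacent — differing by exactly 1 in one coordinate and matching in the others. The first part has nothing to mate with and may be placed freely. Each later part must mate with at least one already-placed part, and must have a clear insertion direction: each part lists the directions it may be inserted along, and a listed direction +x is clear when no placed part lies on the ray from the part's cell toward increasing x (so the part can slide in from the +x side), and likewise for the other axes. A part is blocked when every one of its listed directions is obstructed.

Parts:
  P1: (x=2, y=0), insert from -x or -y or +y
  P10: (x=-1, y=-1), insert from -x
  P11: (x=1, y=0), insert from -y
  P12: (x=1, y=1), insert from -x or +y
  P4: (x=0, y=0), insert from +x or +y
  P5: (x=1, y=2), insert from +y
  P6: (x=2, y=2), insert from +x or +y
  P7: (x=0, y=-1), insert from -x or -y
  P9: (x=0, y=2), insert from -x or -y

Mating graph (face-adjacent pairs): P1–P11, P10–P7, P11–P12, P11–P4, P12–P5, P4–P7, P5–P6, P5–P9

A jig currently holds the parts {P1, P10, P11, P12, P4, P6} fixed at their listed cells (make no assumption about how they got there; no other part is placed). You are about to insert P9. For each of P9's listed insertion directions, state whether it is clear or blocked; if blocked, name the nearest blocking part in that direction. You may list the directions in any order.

-x: ray from P9(0, 2) has no placed part ⇒ clear
-y: nearest on ray is P4@(0, 0) ⇒ blocked

-x: clear; -y: blocked by P4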